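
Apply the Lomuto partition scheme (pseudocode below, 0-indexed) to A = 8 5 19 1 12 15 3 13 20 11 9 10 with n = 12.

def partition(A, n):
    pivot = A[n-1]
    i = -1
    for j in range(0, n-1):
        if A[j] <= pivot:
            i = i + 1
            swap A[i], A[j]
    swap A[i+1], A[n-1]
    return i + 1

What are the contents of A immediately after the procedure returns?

8 5 1 3 9 10 19 13 20 11 12 15

pivot=10, i=-1
j=0: 8≤10, i=0, swap(0,0) ⇒ 8 5 19 1 12 15 3 13 20 11 9 10
j=1: 5≤10, i=1, swap(1,1) ⇒ 8 5 19 1 12 15 3 13 20 11 9 10
j=2: 19>10, skip
j=3: 1≤10, i=2, swap(2,3) ⇒ 8 5 1 19 12 15 3 13 20 11 9 10
j=4: 12>10, skip
j=5: 15>10, skip
j=6: 3≤10, i=3, swap(3,6) ⇒ 8 5 1 3 12 15 19 13 20 11 9 10
j=7: 13>10, skip
j=8: 20>10, skip
j=9: 11>10, skip
j=10: 9≤10, i=4, swap(4,10) ⇒ 8 5 1 3 9 15 19 13 20 11 12 10
swap(5,11) ⇒ 8 5 1 3 9 10 19 13 20 11 12 15; return 5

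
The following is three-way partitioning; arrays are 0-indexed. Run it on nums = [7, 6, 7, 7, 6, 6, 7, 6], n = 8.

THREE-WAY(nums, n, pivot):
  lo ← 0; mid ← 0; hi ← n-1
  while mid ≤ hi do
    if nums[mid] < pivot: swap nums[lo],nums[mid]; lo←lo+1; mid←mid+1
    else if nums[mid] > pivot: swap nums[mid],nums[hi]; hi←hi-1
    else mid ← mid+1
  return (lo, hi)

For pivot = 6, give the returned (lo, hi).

(0, 3)

pivot = 6; lo=0, mid=0, hi=7
nums[mid]=7>6: swap nums[0],nums[7]; hi=6 → [6, 6, 7, 7, 6, 6, 7, 7]
nums[mid]=6=6: mid=1
nums[mid]=6=6: mid=2
nums[mid]=7>6: swap nums[2],nums[6]; hi=5 → [6, 6, 7, 7, 6, 6, 7, 7]
nums[mid]=7>6: swap nums[2],nums[5]; hi=4 → [6, 6, 6, 7, 6, 7, 7, 7]
nums[mid]=6=6: mid=3
nums[mid]=7>6: swap nums[3],nums[4]; hi=3 → [6, 6, 6, 6, 7, 7, 7, 7]
nums[mid]=6=6: mid=4
end: lo=0, hi=3; nums = [6, 6, 6, 6, 7, 7, 7, 7]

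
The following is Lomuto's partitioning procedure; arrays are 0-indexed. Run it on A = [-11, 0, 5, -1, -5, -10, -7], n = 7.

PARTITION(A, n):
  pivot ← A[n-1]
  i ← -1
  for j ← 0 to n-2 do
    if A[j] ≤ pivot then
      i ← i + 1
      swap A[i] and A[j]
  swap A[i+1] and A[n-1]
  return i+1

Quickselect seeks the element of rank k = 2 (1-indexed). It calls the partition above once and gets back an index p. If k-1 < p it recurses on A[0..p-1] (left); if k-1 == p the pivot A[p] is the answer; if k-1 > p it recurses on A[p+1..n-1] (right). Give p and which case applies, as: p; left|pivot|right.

pivot = A[6] = -7; i = -1
j=0: A[0]=-11 ≤ -7 → i=0, swap A[0],A[0] (no change) → [-11, 0, 5, -1, -5, -10, -7]
j=1: A[1]=0 > -7 → no swap
j=2: A[2]=5 > -7 → no swap
j=3: A[3]=-1 > -7 → no swap
j=4: A[4]=-5 > -7 → no swap
j=5: A[5]=-10 ≤ -7 → i=1, swap A[1],A[5] → [-11, -10, 5, -1, -5, 0, -7]
final swap A[2],A[6] → [-11, -10, -7, -1, -5, 0, 5]; return 2
p = 2; k-1 = 1 < 2 ⇒ left

2; left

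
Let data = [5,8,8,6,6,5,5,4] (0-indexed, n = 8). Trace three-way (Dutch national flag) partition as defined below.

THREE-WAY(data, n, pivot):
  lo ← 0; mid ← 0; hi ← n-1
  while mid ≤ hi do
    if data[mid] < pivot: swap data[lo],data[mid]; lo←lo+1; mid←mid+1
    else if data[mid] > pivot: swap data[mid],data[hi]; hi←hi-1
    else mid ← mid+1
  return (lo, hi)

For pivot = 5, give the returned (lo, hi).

(1, 3)

pivot = 5; lo=0, mid=0, hi=7
data[mid]=5=5: mid=1
data[mid]=8>5: swap data[1],data[7]; hi=6 → [5,4,8,6,6,5,5,8]
data[mid]=4<5: swap data[0],data[1]; lo=1,mid=2 → [4,5,8,6,6,5,5,8]
data[mid]=8>5: swap data[2],data[6]; hi=5 → [4,5,5,6,6,5,8,8]
data[mid]=5=5: mid=3
data[mid]=6>5: swap data[3],data[5]; hi=4 → [4,5,5,5,6,6,8,8]
data[mid]=5=5: mid=4
data[mid]=6>5: swap data[4],data[4]; hi=3 → [4,5,5,5,6,6,8,8]
end: lo=1, hi=3; data = [4,5,5,5,6,6,8,8]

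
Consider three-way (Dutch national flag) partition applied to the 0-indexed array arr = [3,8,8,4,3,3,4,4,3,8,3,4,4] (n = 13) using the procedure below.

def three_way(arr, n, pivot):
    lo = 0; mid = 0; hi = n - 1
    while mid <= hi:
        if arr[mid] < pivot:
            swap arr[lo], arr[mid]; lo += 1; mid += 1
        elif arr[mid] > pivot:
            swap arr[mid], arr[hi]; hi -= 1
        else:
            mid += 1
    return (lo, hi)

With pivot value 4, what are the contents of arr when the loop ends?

lo=0 mid=0 hi=12
3<4: swap(0,0), lo=1 mid=1 ⇒ [3,8,8,4,3,3,4,4,3,8,3,4,4]
8>4: swap(1,12), hi=11 ⇒ [3,4,8,4,3,3,4,4,3,8,3,4,8]
4=4: mid=2
8>4: swap(2,11), hi=10 ⇒ [3,4,4,4,3,3,4,4,3,8,3,8,8]
4=4: mid=3
4=4: mid=4
3<4: swap(1,4), lo=2 mid=5 ⇒ [3,3,4,4,4,3,4,4,3,8,3,8,8]
3<4: swap(2,5), lo=3 mid=6 ⇒ [3,3,3,4,4,4,4,4,3,8,3,8,8]
4=4: mid=7
4=4: mid=8
3<4: swap(3,8), lo=4 mid=9 ⇒ [3,3,3,3,4,4,4,4,4,8,3,8,8]
8>4: swap(9,10), hi=9 ⇒ [3,3,3,3,4,4,4,4,4,3,8,8,8]
3<4: swap(4,9), lo=5 mid=10 ⇒ [3,3,3,3,3,4,4,4,4,4,8,8,8]
done. lo=5 hi=9; arr=[3,3,3,3,3,4,4,4,4,4,8,8,8]

[3,3,3,3,3,4,4,4,4,4,8,8,8]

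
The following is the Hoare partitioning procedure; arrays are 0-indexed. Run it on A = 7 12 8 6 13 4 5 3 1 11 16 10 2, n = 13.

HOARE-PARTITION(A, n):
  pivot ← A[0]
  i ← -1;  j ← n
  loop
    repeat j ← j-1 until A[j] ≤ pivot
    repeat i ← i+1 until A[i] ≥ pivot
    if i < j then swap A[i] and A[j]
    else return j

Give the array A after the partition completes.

2 1 3 6 5 4 13 8 12 11 16 10 7

pivot=7
j stops at 12 (2), i stops at 0 (7); swap ⇒ 2 12 8 6 13 4 5 3 1 11 16 10 7
j stops at 8 (1), i stops at 1 (12); swap ⇒ 2 1 8 6 13 4 5 3 12 11 16 10 7
j stops at 7 (3), i stops at 2 (8); swap ⇒ 2 1 3 6 13 4 5 8 12 11 16 10 7
j stops at 6 (5), i stops at 4 (13); swap ⇒ 2 1 3 6 5 4 13 8 12 11 16 10 7
j stops at 5, i stops at 6; i≥j ⇒ return 5. A=2 1 3 6 5 4 13 8 12 11 16 10 7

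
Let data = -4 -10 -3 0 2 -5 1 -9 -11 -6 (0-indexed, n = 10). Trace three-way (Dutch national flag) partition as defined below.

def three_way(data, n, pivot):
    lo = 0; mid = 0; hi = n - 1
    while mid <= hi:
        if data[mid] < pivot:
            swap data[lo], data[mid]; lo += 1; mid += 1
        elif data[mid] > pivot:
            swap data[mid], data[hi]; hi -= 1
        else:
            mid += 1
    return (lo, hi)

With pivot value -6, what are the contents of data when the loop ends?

-10 -11 -9 -6 -5 1 2 0 -3 -4

lo=0 mid=0 hi=9
-4>-6: swap(0,9), hi=8 ⇒ -6 -10 -3 0 2 -5 1 -9 -11 -4
-6=-6: mid=1
-10<-6: swap(0,1), lo=1 mid=2 ⇒ -10 -6 -3 0 2 -5 1 -9 -11 -4
-3>-6: swap(2,8), hi=7 ⇒ -10 -6 -11 0 2 -5 1 -9 -3 -4
-11<-6: swap(1,2), lo=2 mid=3 ⇒ -10 -11 -6 0 2 -5 1 -9 -3 -4
0>-6: swap(3,7), hi=6 ⇒ -10 -11 -6 -9 2 -5 1 0 -3 -4
-9<-6: swap(2,3), lo=3 mid=4 ⇒ -10 -11 -9 -6 2 -5 1 0 -3 -4
2>-6: swap(4,6), hi=5 ⇒ -10 -11 -9 -6 1 -5 2 0 -3 -4
1>-6: swap(4,5), hi=4 ⇒ -10 -11 -9 -6 -5 1 2 0 -3 -4
-5>-6: swap(4,4), hi=3 ⇒ -10 -11 -9 -6 -5 1 2 0 -3 -4
done. lo=3 hi=3; data=-10 -11 -9 -6 -5 1 2 0 -3 -4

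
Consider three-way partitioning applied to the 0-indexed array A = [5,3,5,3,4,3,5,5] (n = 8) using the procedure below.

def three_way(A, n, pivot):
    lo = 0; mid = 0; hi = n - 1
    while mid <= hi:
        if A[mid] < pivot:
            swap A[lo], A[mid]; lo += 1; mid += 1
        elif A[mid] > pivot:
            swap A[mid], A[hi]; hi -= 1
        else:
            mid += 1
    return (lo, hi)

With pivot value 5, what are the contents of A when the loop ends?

[3,3,4,3,5,5,5,5]

pivot = 5; lo=0, mid=0, hi=7
A[mid]=5=5: mid=1
A[mid]=3<5: swap A[0],A[1]; lo=1,mid=2 → [3,5,5,3,4,3,5,5]
A[mid]=5=5: mid=3
A[mid]=3<5: swap A[1],A[3]; lo=2,mid=4 → [3,3,5,5,4,3,5,5]
A[mid]=4<5: swap A[2],A[4]; lo=3,mid=5 → [3,3,4,5,5,3,5,5]
A[mid]=3<5: swap A[3],A[5]; lo=4,mid=6 → [3,3,4,3,5,5,5,5]
A[mid]=5=5: mid=7
A[mid]=5=5: mid=8
end: lo=4, hi=7; A = [3,3,4,3,5,5,5,5]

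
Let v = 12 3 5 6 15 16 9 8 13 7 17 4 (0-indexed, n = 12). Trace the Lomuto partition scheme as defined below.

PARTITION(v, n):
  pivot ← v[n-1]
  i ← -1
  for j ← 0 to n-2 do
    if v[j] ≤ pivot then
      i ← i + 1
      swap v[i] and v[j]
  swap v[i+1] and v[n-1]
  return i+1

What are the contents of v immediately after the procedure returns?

3 4 5 6 15 16 9 8 13 7 17 12

pivot = v[11] = 4; i = -1
j=0: v[0]=12 > 4 → no swap
j=1: v[1]=3 ≤ 4 → i=0, swap v[0],v[1] → 3 12 5 6 15 16 9 8 13 7 17 4
j=2: v[2]=5 > 4 → no swap
j=3: v[3]=6 > 4 → no swap
j=4: v[4]=15 > 4 → no swap
j=5: v[5]=16 > 4 → no swap
j=6: v[6]=9 > 4 → no swap
j=7: v[7]=8 > 4 → no swap
j=8: v[8]=13 > 4 → no swap
j=9: v[9]=7 > 4 → no swap
j=10: v[10]=17 > 4 → no swap
final swap v[1],v[11] → 3 4 5 6 15 16 9 8 13 7 17 12; return 1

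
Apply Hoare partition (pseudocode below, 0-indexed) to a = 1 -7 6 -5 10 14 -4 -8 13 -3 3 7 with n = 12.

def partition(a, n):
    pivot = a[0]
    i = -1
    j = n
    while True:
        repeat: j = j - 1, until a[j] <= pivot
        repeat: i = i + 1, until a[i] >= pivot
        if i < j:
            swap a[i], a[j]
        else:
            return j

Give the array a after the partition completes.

-3 -7 -8 -5 -4 14 10 6 13 1 3 7

pivot=1
j stops at 9 (-3), i stops at 0 (1); swap ⇒ -3 -7 6 -5 10 14 -4 -8 13 1 3 7
j stops at 7 (-8), i stops at 2 (6); swap ⇒ -3 -7 -8 -5 10 14 -4 6 13 1 3 7
j stops at 6 (-4), i stops at 4 (10); swap ⇒ -3 -7 -8 -5 -4 14 10 6 13 1 3 7
j stops at 4, i stops at 5; i≥j ⇒ return 4. a=-3 -7 -8 -5 -4 14 10 6 13 1 3 7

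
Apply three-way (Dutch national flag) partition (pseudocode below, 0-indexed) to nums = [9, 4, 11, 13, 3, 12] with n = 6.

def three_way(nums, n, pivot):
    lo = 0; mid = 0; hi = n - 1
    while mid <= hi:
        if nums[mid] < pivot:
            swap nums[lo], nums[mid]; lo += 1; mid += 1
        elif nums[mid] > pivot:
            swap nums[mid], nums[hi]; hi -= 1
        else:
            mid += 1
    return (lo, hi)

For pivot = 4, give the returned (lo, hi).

lo=0 mid=0 hi=5
9>4: swap(0,5), hi=4 ⇒ [12, 4, 11, 13, 3, 9]
12>4: swap(0,4), hi=3 ⇒ [3, 4, 11, 13, 12, 9]
3<4: swap(0,0), lo=1 mid=1 ⇒ [3, 4, 11, 13, 12, 9]
4=4: mid=2
11>4: swap(2,3), hi=2 ⇒ [3, 4, 13, 11, 12, 9]
13>4: swap(2,2), hi=1 ⇒ [3, 4, 13, 11, 12, 9]
done. lo=1 hi=1; nums=[3, 4, 13, 11, 12, 9]

(1, 1)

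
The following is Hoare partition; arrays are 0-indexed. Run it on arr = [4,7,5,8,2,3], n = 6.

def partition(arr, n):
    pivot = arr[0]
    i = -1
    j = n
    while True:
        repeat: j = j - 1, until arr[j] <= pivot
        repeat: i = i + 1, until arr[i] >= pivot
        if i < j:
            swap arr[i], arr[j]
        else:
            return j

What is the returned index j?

1

pivot=4
j stops at 5 (3), i stops at 0 (4); swap ⇒ [3,7,5,8,2,4]
j stops at 4 (2), i stops at 1 (7); swap ⇒ [3,2,5,8,7,4]
j stops at 1, i stops at 2; i≥j ⇒ return 1. arr=[3,2,5,8,7,4]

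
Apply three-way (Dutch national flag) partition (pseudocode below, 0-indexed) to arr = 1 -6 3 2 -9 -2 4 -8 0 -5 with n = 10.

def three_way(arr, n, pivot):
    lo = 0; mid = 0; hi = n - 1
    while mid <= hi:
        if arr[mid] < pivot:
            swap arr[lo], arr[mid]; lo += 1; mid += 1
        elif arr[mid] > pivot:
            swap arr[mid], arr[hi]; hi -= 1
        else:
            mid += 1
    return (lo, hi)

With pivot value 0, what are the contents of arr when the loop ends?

-5 -6 -8 -9 -2 0 4 2 3 1

lo=0 mid=0 hi=9
1>0: swap(0,9), hi=8 ⇒ -5 -6 3 2 -9 -2 4 -8 0 1
-5<0: swap(0,0), lo=1 mid=1 ⇒ -5 -6 3 2 -9 -2 4 -8 0 1
-6<0: swap(1,1), lo=2 mid=2 ⇒ -5 -6 3 2 -9 -2 4 -8 0 1
3>0: swap(2,8), hi=7 ⇒ -5 -6 0 2 -9 -2 4 -8 3 1
0=0: mid=3
2>0: swap(3,7), hi=6 ⇒ -5 -6 0 -8 -9 -2 4 2 3 1
-8<0: swap(2,3), lo=3 mid=4 ⇒ -5 -6 -8 0 -9 -2 4 2 3 1
-9<0: swap(3,4), lo=4 mid=5 ⇒ -5 -6 -8 -9 0 -2 4 2 3 1
-2<0: swap(4,5), lo=5 mid=6 ⇒ -5 -6 -8 -9 -2 0 4 2 3 1
4>0: swap(6,6), hi=5 ⇒ -5 -6 -8 -9 -2 0 4 2 3 1
done. lo=5 hi=5; arr=-5 -6 -8 -9 -2 0 4 2 3 1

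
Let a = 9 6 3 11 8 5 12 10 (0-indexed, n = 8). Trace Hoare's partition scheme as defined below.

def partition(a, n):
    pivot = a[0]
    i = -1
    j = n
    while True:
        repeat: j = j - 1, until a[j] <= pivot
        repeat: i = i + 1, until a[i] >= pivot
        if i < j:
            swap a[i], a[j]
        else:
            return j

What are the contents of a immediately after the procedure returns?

5 6 3 8 11 9 12 10

pivot=9
j stops at 5 (5), i stops at 0 (9); swap ⇒ 5 6 3 11 8 9 12 10
j stops at 4 (8), i stops at 3 (11); swap ⇒ 5 6 3 8 11 9 12 10
j stops at 3, i stops at 4; i≥j ⇒ return 3. a=5 6 3 8 11 9 12 10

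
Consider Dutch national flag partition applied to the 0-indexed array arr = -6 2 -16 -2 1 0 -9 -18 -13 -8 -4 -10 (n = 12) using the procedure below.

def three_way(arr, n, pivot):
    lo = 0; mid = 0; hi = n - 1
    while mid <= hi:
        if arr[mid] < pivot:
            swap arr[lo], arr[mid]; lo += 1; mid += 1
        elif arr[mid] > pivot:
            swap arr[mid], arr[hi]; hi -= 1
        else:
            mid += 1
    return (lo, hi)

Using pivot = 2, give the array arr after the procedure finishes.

-6 -16 -2 1 0 -9 -18 -13 -8 -4 -10 2

lo=0 mid=0 hi=11
-6<2: swap(0,0), lo=1 mid=1 ⇒ -6 2 -16 -2 1 0 -9 -18 -13 -8 -4 -10
2=2: mid=2
-16<2: swap(1,2), lo=2 mid=3 ⇒ -6 -16 2 -2 1 0 -9 -18 -13 -8 -4 -10
-2<2: swap(2,3), lo=3 mid=4 ⇒ -6 -16 -2 2 1 0 -9 -18 -13 -8 -4 -10
1<2: swap(3,4), lo=4 mid=5 ⇒ -6 -16 -2 1 2 0 -9 -18 -13 -8 -4 -10
0<2: swap(4,5), lo=5 mid=6 ⇒ -6 -16 -2 1 0 2 -9 -18 -13 -8 -4 -10
-9<2: swap(5,6), lo=6 mid=7 ⇒ -6 -16 -2 1 0 -9 2 -18 -13 -8 -4 -10
-18<2: swap(6,7), lo=7 mid=8 ⇒ -6 -16 -2 1 0 -9 -18 2 -13 -8 -4 -10
-13<2: swap(7,8), lo=8 mid=9 ⇒ -6 -16 -2 1 0 -9 -18 -13 2 -8 -4 -10
-8<2: swap(8,9), lo=9 mid=10 ⇒ -6 -16 -2 1 0 -9 -18 -13 -8 2 -4 -10
-4<2: swap(9,10), lo=10 mid=11 ⇒ -6 -16 -2 1 0 -9 -18 -13 -8 -4 2 -10
-10<2: swap(10,11), lo=11 mid=12 ⇒ -6 -16 -2 1 0 -9 -18 -13 -8 -4 -10 2
done. lo=11 hi=11; arr=-6 -16 -2 1 0 -9 -18 -13 -8 -4 -10 2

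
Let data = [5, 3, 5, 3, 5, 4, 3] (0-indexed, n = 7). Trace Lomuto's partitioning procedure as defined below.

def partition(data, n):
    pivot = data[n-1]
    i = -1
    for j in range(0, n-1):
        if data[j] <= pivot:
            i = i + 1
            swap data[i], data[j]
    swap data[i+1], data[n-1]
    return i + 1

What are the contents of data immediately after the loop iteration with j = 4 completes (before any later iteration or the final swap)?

pivot = data[6] = 3; i = -1
j=0: data[0]=5 > 3 → no swap
j=1: data[1]=3 ≤ 3 → i=0, swap data[0],data[1] → [3, 5, 5, 3, 5, 4, 3]
j=2: data[2]=5 > 3 → no swap
j=3: data[3]=3 ≤ 3 → i=1, swap data[1],data[3] → [3, 3, 5, 5, 5, 4, 3]
j=4: data[4]=5 > 3 → no swap
(after j=4) data = [3, 3, 5, 5, 5, 4, 3]

[3, 3, 5, 5, 5, 4, 3]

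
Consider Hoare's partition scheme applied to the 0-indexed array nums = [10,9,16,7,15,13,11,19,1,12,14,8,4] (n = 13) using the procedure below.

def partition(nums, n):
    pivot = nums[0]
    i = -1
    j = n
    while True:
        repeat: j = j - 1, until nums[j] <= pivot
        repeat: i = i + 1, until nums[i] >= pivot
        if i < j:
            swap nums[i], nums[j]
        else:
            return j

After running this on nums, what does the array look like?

[4,9,8,7,1,13,11,19,15,12,14,16,10]

pivot = nums[0] = 10; i = -1, j = 13
j→12 (nums[12]=4≤10), i→0 (nums[0]=10≥10); i<j, swap → [4,9,16,7,15,13,11,19,1,12,14,8,10]
j→11 (nums[11]=8≤10), i→2 (nums[2]=16≥10); i<j, swap → [4,9,8,7,15,13,11,19,1,12,14,16,10]
j→8 (nums[8]=1≤10), i→4 (nums[4]=15≥10); i<j, swap → [4,9,8,7,1,13,11,19,15,12,14,16,10]
j→4, i→5; i≥j, return j=4. nums = [4,9,8,7,1,13,11,19,15,12,14,16,10]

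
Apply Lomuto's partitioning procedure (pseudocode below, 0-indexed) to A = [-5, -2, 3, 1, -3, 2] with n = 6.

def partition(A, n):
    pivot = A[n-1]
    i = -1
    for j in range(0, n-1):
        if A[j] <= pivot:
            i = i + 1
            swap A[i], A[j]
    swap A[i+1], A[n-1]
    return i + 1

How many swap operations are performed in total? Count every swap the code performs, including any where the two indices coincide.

5

pivot = A[5] = 2; i = -1
j=0: A[0]=-5 ≤ 2 → i=0, swap A[0],A[0] (no change) → [-5, -2, 3, 1, -3, 2]
j=1: A[1]=-2 ≤ 2 → i=1, swap A[1],A[1] (no change) → [-5, -2, 3, 1, -3, 2]
j=2: A[2]=3 > 2 → no swap
j=3: A[3]=1 ≤ 2 → i=2, swap A[2],A[3] → [-5, -2, 1, 3, -3, 2]
j=4: A[4]=-3 ≤ 2 → i=3, swap A[3],A[4] → [-5, -2, 1, -3, 3, 2]
final swap A[4],A[5] → [-5, -2, 1, -3, 2, 3]; return 4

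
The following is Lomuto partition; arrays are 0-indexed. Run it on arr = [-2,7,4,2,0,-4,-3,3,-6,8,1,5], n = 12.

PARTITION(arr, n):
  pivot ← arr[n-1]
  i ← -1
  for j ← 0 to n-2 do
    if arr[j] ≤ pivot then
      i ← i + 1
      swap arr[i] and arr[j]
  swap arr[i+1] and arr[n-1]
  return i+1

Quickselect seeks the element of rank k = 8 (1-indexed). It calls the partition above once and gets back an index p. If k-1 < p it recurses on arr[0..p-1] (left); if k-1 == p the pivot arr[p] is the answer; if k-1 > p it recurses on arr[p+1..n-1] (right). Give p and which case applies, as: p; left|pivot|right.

9; left

pivot = arr[11] = 5; i = -1
j=0: arr[0]=-2 ≤ 5 → i=0, swap arr[0],arr[0] (no change) → [-2,7,4,2,0,-4,-3,3,-6,8,1,5]
j=1: arr[1]=7 > 5 → no swap
j=2: arr[2]=4 ≤ 5 → i=1, swap arr[1],arr[2] → [-2,4,7,2,0,-4,-3,3,-6,8,1,5]
j=3: arr[3]=2 ≤ 5 → i=2, swap arr[2],arr[3] → [-2,4,2,7,0,-4,-3,3,-6,8,1,5]
j=4: arr[4]=0 ≤ 5 → i=3, swap arr[3],arr[4] → [-2,4,2,0,7,-4,-3,3,-6,8,1,5]
j=5: arr[5]=-4 ≤ 5 → i=4, swap arr[4],arr[5] → [-2,4,2,0,-4,7,-3,3,-6,8,1,5]
j=6: arr[6]=-3 ≤ 5 → i=5, swap arr[5],arr[6] → [-2,4,2,0,-4,-3,7,3,-6,8,1,5]
j=7: arr[7]=3 ≤ 5 → i=6, swap arr[6],arr[7] → [-2,4,2,0,-4,-3,3,7,-6,8,1,5]
j=8: arr[8]=-6 ≤ 5 → i=7, swap arr[7],arr[8] → [-2,4,2,0,-4,-3,3,-6,7,8,1,5]
j=9: arr[9]=8 > 5 → no swap
j=10: arr[10]=1 ≤ 5 → i=8, swap arr[8],arr[10] → [-2,4,2,0,-4,-3,3,-6,1,8,7,5]
final swap arr[9],arr[11] → [-2,4,2,0,-4,-3,3,-6,1,5,7,8]; return 9
p = 9; k-1 = 7 < 9 ⇒ left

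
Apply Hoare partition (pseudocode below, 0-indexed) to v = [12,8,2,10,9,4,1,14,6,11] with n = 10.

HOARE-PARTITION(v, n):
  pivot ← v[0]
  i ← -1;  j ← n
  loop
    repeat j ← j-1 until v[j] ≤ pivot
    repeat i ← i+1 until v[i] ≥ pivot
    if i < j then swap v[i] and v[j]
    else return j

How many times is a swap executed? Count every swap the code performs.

pivot=12
j stops at 9 (11), i stops at 0 (12); swap ⇒ [11,8,2,10,9,4,1,14,6,12]
j stops at 8 (6), i stops at 7 (14); swap ⇒ [11,8,2,10,9,4,1,6,14,12]
j stops at 7, i stops at 8; i≥j ⇒ return 7. v=[11,8,2,10,9,4,1,6,14,12]

2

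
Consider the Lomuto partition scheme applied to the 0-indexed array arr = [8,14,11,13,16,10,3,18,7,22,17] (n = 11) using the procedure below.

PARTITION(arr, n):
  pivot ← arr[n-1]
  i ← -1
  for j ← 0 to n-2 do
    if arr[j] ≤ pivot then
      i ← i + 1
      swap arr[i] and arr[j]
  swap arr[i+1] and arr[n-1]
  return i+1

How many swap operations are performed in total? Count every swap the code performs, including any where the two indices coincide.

9

pivot=17, i=-1
j=0: 8≤17, i=0, swap(0,0) ⇒ [8,14,11,13,16,10,3,18,7,22,17]
j=1: 14≤17, i=1, swap(1,1) ⇒ [8,14,11,13,16,10,3,18,7,22,17]
j=2: 11≤17, i=2, swap(2,2) ⇒ [8,14,11,13,16,10,3,18,7,22,17]
j=3: 13≤17, i=3, swap(3,3) ⇒ [8,14,11,13,16,10,3,18,7,22,17]
j=4: 16≤17, i=4, swap(4,4) ⇒ [8,14,11,13,16,10,3,18,7,22,17]
j=5: 10≤17, i=5, swap(5,5) ⇒ [8,14,11,13,16,10,3,18,7,22,17]
j=6: 3≤17, i=6, swap(6,6) ⇒ [8,14,11,13,16,10,3,18,7,22,17]
j=7: 18>17, skip
j=8: 7≤17, i=7, swap(7,8) ⇒ [8,14,11,13,16,10,3,7,18,22,17]
j=9: 22>17, skip
swap(8,10) ⇒ [8,14,11,13,16,10,3,7,17,22,18]; return 8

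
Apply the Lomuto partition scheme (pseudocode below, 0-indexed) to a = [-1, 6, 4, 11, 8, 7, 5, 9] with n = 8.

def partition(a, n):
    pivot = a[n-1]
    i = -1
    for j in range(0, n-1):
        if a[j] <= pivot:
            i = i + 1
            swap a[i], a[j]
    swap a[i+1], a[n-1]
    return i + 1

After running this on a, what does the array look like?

pivot = a[7] = 9; i = -1
j=0: a[0]=-1 ≤ 9 → i=0, swap a[0],a[0] (no change) → [-1, 6, 4, 11, 8, 7, 5, 9]
j=1: a[1]=6 ≤ 9 → i=1, swap a[1],a[1] (no change) → [-1, 6, 4, 11, 8, 7, 5, 9]
j=2: a[2]=4 ≤ 9 → i=2, swap a[2],a[2] (no change) → [-1, 6, 4, 11, 8, 7, 5, 9]
j=3: a[3]=11 > 9 → no swap
j=4: a[4]=8 ≤ 9 → i=3, swap a[3],a[4] → [-1, 6, 4, 8, 11, 7, 5, 9]
j=5: a[5]=7 ≤ 9 → i=4, swap a[4],a[5] → [-1, 6, 4, 8, 7, 11, 5, 9]
j=6: a[6]=5 ≤ 9 → i=5, swap a[5],a[6] → [-1, 6, 4, 8, 7, 5, 11, 9]
final swap a[6],a[7] → [-1, 6, 4, 8, 7, 5, 9, 11]; return 6

[-1, 6, 4, 8, 7, 5, 9, 11]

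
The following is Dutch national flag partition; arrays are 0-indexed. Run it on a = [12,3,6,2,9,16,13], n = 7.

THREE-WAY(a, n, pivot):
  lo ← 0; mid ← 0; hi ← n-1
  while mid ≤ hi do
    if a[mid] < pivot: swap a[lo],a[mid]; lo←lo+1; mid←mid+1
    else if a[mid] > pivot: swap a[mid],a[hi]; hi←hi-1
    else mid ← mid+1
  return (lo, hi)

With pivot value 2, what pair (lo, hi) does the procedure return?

pivot = 2; lo=0, mid=0, hi=6
a[mid]=12>2: swap a[0],a[6]; hi=5 → [13,3,6,2,9,16,12]
a[mid]=13>2: swap a[0],a[5]; hi=4 → [16,3,6,2,9,13,12]
a[mid]=16>2: swap a[0],a[4]; hi=3 → [9,3,6,2,16,13,12]
a[mid]=9>2: swap a[0],a[3]; hi=2 → [2,3,6,9,16,13,12]
a[mid]=2=2: mid=1
a[mid]=3>2: swap a[1],a[2]; hi=1 → [2,6,3,9,16,13,12]
a[mid]=6>2: swap a[1],a[1]; hi=0 → [2,6,3,9,16,13,12]
end: lo=0, hi=0; a = [2,6,3,9,16,13,12]

(0, 0)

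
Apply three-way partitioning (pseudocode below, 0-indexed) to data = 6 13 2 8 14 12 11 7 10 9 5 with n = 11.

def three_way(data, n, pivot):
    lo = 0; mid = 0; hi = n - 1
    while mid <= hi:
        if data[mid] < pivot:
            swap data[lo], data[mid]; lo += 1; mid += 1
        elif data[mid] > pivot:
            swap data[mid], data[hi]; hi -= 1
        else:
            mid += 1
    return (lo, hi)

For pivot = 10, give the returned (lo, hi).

(6, 6)

pivot = 10; lo=0, mid=0, hi=10
data[mid]=6<10: swap data[0],data[0]; lo=1,mid=1 → 6 13 2 8 14 12 11 7 10 9 5
data[mid]=13>10: swap data[1],data[10]; hi=9 → 6 5 2 8 14 12 11 7 10 9 13
data[mid]=5<10: swap data[1],data[1]; lo=2,mid=2 → 6 5 2 8 14 12 11 7 10 9 13
data[mid]=2<10: swap data[2],data[2]; lo=3,mid=3 → 6 5 2 8 14 12 11 7 10 9 13
data[mid]=8<10: swap data[3],data[3]; lo=4,mid=4 → 6 5 2 8 14 12 11 7 10 9 13
data[mid]=14>10: swap data[4],data[9]; hi=8 → 6 5 2 8 9 12 11 7 10 14 13
data[mid]=9<10: swap data[4],data[4]; lo=5,mid=5 → 6 5 2 8 9 12 11 7 10 14 13
data[mid]=12>10: swap data[5],data[8]; hi=7 → 6 5 2 8 9 10 11 7 12 14 13
data[mid]=10=10: mid=6
data[mid]=11>10: swap data[6],data[7]; hi=6 → 6 5 2 8 9 10 7 11 12 14 13
data[mid]=7<10: swap data[5],data[6]; lo=6,mid=7 → 6 5 2 8 9 7 10 11 12 14 13
end: lo=6, hi=6; data = 6 5 2 8 9 7 10 11 12 14 13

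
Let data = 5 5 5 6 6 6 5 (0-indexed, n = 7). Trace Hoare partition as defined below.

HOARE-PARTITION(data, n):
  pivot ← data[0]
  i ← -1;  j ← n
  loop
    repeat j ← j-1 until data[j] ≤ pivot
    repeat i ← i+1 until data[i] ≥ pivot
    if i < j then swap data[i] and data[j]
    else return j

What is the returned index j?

pivot = data[0] = 5; i = -1, j = 7
j→6 (data[6]=5≤5), i→0 (data[0]=5≥5); i<j, swap → 5 5 5 6 6 6 5
j→2 (data[2]=5≤5), i→1 (data[1]=5≥5); i<j, swap → 5 5 5 6 6 6 5
j→1, i→2; i≥j, return j=1. data = 5 5 5 6 6 6 5

1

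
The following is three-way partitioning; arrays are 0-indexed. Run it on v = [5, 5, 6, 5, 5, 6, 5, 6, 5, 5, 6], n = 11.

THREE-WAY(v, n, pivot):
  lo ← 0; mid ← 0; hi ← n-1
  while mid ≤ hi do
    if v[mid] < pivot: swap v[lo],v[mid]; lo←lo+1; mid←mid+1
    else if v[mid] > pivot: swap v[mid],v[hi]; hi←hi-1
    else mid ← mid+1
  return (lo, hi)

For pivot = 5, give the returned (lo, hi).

(0, 6)

lo=0 mid=0 hi=10
5=5: mid=1
5=5: mid=2
6>5: swap(2,10), hi=9 ⇒ [5, 5, 6, 5, 5, 6, 5, 6, 5, 5, 6]
6>5: swap(2,9), hi=8 ⇒ [5, 5, 5, 5, 5, 6, 5, 6, 5, 6, 6]
5=5: mid=3
5=5: mid=4
5=5: mid=5
6>5: swap(5,8), hi=7 ⇒ [5, 5, 5, 5, 5, 5, 5, 6, 6, 6, 6]
5=5: mid=6
5=5: mid=7
6>5: swap(7,7), hi=6 ⇒ [5, 5, 5, 5, 5, 5, 5, 6, 6, 6, 6]
done. lo=0 hi=6; v=[5, 5, 5, 5, 5, 5, 5, 6, 6, 6, 6]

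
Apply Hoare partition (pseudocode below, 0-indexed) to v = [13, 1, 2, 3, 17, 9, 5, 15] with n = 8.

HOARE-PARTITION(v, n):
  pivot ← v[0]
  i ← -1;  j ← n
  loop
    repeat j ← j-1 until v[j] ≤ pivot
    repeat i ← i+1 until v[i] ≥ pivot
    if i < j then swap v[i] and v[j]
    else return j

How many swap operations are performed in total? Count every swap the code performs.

pivot=13
j stops at 6 (5), i stops at 0 (13); swap ⇒ [5, 1, 2, 3, 17, 9, 13, 15]
j stops at 5 (9), i stops at 4 (17); swap ⇒ [5, 1, 2, 3, 9, 17, 13, 15]
j stops at 4, i stops at 5; i≥j ⇒ return 4. v=[5, 1, 2, 3, 9, 17, 13, 15]

2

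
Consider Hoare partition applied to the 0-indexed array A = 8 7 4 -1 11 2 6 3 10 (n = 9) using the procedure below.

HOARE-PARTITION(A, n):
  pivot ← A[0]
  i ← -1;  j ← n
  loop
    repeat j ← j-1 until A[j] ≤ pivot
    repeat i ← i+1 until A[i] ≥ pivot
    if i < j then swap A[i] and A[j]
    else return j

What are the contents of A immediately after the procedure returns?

3 7 4 -1 6 2 11 8 10

pivot = A[0] = 8; i = -1, j = 9
j→7 (A[7]=3≤8), i→0 (A[0]=8≥8); i<j, swap → 3 7 4 -1 11 2 6 8 10
j→6 (A[6]=6≤8), i→4 (A[4]=11≥8); i<j, swap → 3 7 4 -1 6 2 11 8 10
j→5, i→6; i≥j, return j=5. A = 3 7 4 -1 6 2 11 8 10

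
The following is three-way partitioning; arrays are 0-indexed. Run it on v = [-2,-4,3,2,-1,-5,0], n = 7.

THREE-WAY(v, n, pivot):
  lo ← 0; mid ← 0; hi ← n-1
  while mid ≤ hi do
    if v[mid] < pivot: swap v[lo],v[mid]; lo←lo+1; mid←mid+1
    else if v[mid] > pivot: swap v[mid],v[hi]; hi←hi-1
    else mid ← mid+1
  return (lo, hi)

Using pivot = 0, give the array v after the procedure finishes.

pivot = 0; lo=0, mid=0, hi=6
v[mid]=-2<0: swap v[0],v[0]; lo=1,mid=1 → [-2,-4,3,2,-1,-5,0]
v[mid]=-4<0: swap v[1],v[1]; lo=2,mid=2 → [-2,-4,3,2,-1,-5,0]
v[mid]=3>0: swap v[2],v[6]; hi=5 → [-2,-4,0,2,-1,-5,3]
v[mid]=0=0: mid=3
v[mid]=2>0: swap v[3],v[5]; hi=4 → [-2,-4,0,-5,-1,2,3]
v[mid]=-5<0: swap v[2],v[3]; lo=3,mid=4 → [-2,-4,-5,0,-1,2,3]
v[mid]=-1<0: swap v[3],v[4]; lo=4,mid=5 → [-2,-4,-5,-1,0,2,3]
end: lo=4, hi=4; v = [-2,-4,-5,-1,0,2,3]

[-2,-4,-5,-1,0,2,3]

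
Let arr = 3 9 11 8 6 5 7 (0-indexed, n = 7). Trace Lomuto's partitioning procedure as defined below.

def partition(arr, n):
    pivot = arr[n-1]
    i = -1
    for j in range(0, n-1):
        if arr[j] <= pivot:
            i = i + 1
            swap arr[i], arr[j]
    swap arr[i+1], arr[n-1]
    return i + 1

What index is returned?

3

pivot = arr[6] = 7; i = -1
j=0: arr[0]=3 ≤ 7 → i=0, swap arr[0],arr[0] (no change) → 3 9 11 8 6 5 7
j=1: arr[1]=9 > 7 → no swap
j=2: arr[2]=11 > 7 → no swap
j=3: arr[3]=8 > 7 → no swap
j=4: arr[4]=6 ≤ 7 → i=1, swap arr[1],arr[4] → 3 6 11 8 9 5 7
j=5: arr[5]=5 ≤ 7 → i=2, swap arr[2],arr[5] → 3 6 5 8 9 11 7
final swap arr[3],arr[6] → 3 6 5 7 9 11 8; return 3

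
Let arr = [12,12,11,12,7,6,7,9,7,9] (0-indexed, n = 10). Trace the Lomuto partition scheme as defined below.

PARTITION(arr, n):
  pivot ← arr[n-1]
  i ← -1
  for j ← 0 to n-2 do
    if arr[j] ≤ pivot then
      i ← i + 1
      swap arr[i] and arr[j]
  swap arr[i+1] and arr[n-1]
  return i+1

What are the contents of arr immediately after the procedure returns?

[7,6,7,9,7,9,11,12,12,12]

pivot = arr[9] = 9; i = -1
j=0: arr[0]=12 > 9 → no swap
j=1: arr[1]=12 > 9 → no swap
j=2: arr[2]=11 > 9 → no swap
j=3: arr[3]=12 > 9 → no swap
j=4: arr[4]=7 ≤ 9 → i=0, swap arr[0],arr[4] → [7,12,11,12,12,6,7,9,7,9]
j=5: arr[5]=6 ≤ 9 → i=1, swap arr[1],arr[5] → [7,6,11,12,12,12,7,9,7,9]
j=6: arr[6]=7 ≤ 9 → i=2, swap arr[2],arr[6] → [7,6,7,12,12,12,11,9,7,9]
j=7: arr[7]=9 ≤ 9 → i=3, swap arr[3],arr[7] → [7,6,7,9,12,12,11,12,7,9]
j=8: arr[8]=7 ≤ 9 → i=4, swap arr[4],arr[8] → [7,6,7,9,7,12,11,12,12,9]
final swap arr[5],arr[9] → [7,6,7,9,7,9,11,12,12,12]; return 5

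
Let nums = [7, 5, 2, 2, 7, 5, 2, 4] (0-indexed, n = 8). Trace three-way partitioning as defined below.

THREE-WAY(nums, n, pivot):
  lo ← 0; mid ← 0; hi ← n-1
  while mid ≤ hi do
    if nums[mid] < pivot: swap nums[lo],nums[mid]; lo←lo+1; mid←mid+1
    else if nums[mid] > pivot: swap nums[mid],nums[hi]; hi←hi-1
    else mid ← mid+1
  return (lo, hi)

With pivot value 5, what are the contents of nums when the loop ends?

lo=0 mid=0 hi=7
7>5: swap(0,7), hi=6 ⇒ [4, 5, 2, 2, 7, 5, 2, 7]
4<5: swap(0,0), lo=1 mid=1 ⇒ [4, 5, 2, 2, 7, 5, 2, 7]
5=5: mid=2
2<5: swap(1,2), lo=2 mid=3 ⇒ [4, 2, 5, 2, 7, 5, 2, 7]
2<5: swap(2,3), lo=3 mid=4 ⇒ [4, 2, 2, 5, 7, 5, 2, 7]
7>5: swap(4,6), hi=5 ⇒ [4, 2, 2, 5, 2, 5, 7, 7]
2<5: swap(3,4), lo=4 mid=5 ⇒ [4, 2, 2, 2, 5, 5, 7, 7]
5=5: mid=6
done. lo=4 hi=5; nums=[4, 2, 2, 2, 5, 5, 7, 7]

[4, 2, 2, 2, 5, 5, 7, 7]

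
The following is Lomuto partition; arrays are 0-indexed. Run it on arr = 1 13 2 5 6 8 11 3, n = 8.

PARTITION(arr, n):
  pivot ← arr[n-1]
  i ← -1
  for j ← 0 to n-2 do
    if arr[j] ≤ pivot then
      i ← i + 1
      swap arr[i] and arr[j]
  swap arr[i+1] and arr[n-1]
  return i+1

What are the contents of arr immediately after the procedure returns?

1 2 3 5 6 8 11 13

pivot=3, i=-1
j=0: 1≤3, i=0, swap(0,0) ⇒ 1 13 2 5 6 8 11 3
j=1: 13>3, skip
j=2: 2≤3, i=1, swap(1,2) ⇒ 1 2 13 5 6 8 11 3
j=3: 5>3, skip
j=4: 6>3, skip
j=5: 8>3, skip
j=6: 11>3, skip
swap(2,7) ⇒ 1 2 3 5 6 8 11 13; return 2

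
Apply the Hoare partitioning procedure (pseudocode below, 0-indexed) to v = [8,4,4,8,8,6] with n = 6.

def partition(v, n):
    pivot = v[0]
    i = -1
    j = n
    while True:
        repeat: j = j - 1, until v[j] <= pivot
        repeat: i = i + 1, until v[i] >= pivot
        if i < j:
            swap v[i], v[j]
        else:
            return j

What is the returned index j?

pivot = v[0] = 8; i = -1, j = 6
j→5 (v[5]=6≤8), i→0 (v[0]=8≥8); i<j, swap → [6,4,4,8,8,8]
j→4 (v[4]=8≤8), i→3 (v[3]=8≥8); i<j, swap → [6,4,4,8,8,8]
j→3, i→4; i≥j, return j=3. v = [6,4,4,8,8,8]

3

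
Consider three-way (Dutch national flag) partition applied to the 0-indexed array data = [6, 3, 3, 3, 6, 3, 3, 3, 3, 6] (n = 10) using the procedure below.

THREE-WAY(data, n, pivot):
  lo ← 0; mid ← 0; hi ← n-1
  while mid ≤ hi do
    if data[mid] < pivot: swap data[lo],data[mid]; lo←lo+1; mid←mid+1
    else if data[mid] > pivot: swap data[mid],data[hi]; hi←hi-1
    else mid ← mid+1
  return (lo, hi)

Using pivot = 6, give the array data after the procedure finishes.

[3, 3, 3, 3, 3, 3, 3, 6, 6, 6]

lo=0 mid=0 hi=9
6=6: mid=1
3<6: swap(0,1), lo=1 mid=2 ⇒ [3, 6, 3, 3, 6, 3, 3, 3, 3, 6]
3<6: swap(1,2), lo=2 mid=3 ⇒ [3, 3, 6, 3, 6, 3, 3, 3, 3, 6]
3<6: swap(2,3), lo=3 mid=4 ⇒ [3, 3, 3, 6, 6, 3, 3, 3, 3, 6]
6=6: mid=5
3<6: swap(3,5), lo=4 mid=6 ⇒ [3, 3, 3, 3, 6, 6, 3, 3, 3, 6]
3<6: swap(4,6), lo=5 mid=7 ⇒ [3, 3, 3, 3, 3, 6, 6, 3, 3, 6]
3<6: swap(5,7), lo=6 mid=8 ⇒ [3, 3, 3, 3, 3, 3, 6, 6, 3, 6]
3<6: swap(6,8), lo=7 mid=9 ⇒ [3, 3, 3, 3, 3, 3, 3, 6, 6, 6]
6=6: mid=10
done. lo=7 hi=9; data=[3, 3, 3, 3, 3, 3, 3, 6, 6, 6]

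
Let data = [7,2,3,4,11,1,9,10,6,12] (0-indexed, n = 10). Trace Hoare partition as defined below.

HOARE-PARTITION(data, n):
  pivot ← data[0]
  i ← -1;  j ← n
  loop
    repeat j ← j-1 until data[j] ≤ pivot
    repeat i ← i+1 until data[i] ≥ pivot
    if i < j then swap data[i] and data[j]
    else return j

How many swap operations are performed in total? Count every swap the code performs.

2

pivot=7
j stops at 8 (6), i stops at 0 (7); swap ⇒ [6,2,3,4,11,1,9,10,7,12]
j stops at 5 (1), i stops at 4 (11); swap ⇒ [6,2,3,4,1,11,9,10,7,12]
j stops at 4, i stops at 5; i≥j ⇒ return 4. data=[6,2,3,4,1,11,9,10,7,12]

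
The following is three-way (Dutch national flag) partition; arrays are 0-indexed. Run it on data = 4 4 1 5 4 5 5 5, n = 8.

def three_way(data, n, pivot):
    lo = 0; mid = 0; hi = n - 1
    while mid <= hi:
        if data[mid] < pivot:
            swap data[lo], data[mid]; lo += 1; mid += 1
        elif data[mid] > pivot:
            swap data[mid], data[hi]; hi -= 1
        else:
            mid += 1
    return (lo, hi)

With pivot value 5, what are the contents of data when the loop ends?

lo=0 mid=0 hi=7
4<5: swap(0,0), lo=1 mid=1 ⇒ 4 4 1 5 4 5 5 5
4<5: swap(1,1), lo=2 mid=2 ⇒ 4 4 1 5 4 5 5 5
1<5: swap(2,2), lo=3 mid=3 ⇒ 4 4 1 5 4 5 5 5
5=5: mid=4
4<5: swap(3,4), lo=4 mid=5 ⇒ 4 4 1 4 5 5 5 5
5=5: mid=6
5=5: mid=7
5=5: mid=8
done. lo=4 hi=7; data=4 4 1 4 5 5 5 5

4 4 1 4 5 5 5 5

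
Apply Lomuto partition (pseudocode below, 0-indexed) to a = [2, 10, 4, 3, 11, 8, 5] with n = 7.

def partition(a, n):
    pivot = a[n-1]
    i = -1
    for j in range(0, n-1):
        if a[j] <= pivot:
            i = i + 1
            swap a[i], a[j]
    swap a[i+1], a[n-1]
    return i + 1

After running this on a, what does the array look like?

pivot = a[6] = 5; i = -1
j=0: a[0]=2 ≤ 5 → i=0, swap a[0],a[0] (no change) → [2, 10, 4, 3, 11, 8, 5]
j=1: a[1]=10 > 5 → no swap
j=2: a[2]=4 ≤ 5 → i=1, swap a[1],a[2] → [2, 4, 10, 3, 11, 8, 5]
j=3: a[3]=3 ≤ 5 → i=2, swap a[2],a[3] → [2, 4, 3, 10, 11, 8, 5]
j=4: a[4]=11 > 5 → no swap
j=5: a[5]=8 > 5 → no swap
final swap a[3],a[6] → [2, 4, 3, 5, 11, 8, 10]; return 3

[2, 4, 3, 5, 11, 8, 10]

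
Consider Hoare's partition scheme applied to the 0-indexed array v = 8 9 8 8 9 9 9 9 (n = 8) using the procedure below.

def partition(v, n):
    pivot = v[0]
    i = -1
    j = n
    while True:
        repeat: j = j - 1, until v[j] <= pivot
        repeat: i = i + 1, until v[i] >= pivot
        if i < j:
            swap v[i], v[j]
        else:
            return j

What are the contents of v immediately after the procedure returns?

8 8 9 8 9 9 9 9

pivot = v[0] = 8; i = -1, j = 8
j→3 (v[3]=8≤8), i→0 (v[0]=8≥8); i<j, swap → 8 9 8 8 9 9 9 9
j→2 (v[2]=8≤8), i→1 (v[1]=9≥8); i<j, swap → 8 8 9 8 9 9 9 9
j→1, i→2; i≥j, return j=1. v = 8 8 9 8 9 9 9 9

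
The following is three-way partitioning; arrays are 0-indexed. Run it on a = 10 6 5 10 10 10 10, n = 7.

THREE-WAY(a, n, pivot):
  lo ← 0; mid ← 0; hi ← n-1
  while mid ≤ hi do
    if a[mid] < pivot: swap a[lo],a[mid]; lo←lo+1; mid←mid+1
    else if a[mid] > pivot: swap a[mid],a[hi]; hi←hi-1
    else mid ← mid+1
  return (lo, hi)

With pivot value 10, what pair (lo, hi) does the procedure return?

pivot = 10; lo=0, mid=0, hi=6
a[mid]=10=10: mid=1
a[mid]=6<10: swap a[0],a[1]; lo=1,mid=2 → 6 10 5 10 10 10 10
a[mid]=5<10: swap a[1],a[2]; lo=2,mid=3 → 6 5 10 10 10 10 10
a[mid]=10=10: mid=4
a[mid]=10=10: mid=5
a[mid]=10=10: mid=6
a[mid]=10=10: mid=7
end: lo=2, hi=6; a = 6 5 10 10 10 10 10

(2, 6)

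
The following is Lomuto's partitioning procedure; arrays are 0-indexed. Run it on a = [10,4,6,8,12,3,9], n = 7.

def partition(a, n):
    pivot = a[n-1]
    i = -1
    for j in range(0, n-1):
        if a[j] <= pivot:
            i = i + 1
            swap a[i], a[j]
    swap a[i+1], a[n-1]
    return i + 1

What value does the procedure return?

4

pivot = a[6] = 9; i = -1
j=0: a[0]=10 > 9 → no swap
j=1: a[1]=4 ≤ 9 → i=0, swap a[0],a[1] → [4,10,6,8,12,3,9]
j=2: a[2]=6 ≤ 9 → i=1, swap a[1],a[2] → [4,6,10,8,12,3,9]
j=3: a[3]=8 ≤ 9 → i=2, swap a[2],a[3] → [4,6,8,10,12,3,9]
j=4: a[4]=12 > 9 → no swap
j=5: a[5]=3 ≤ 9 → i=3, swap a[3],a[5] → [4,6,8,3,12,10,9]
final swap a[4],a[6] → [4,6,8,3,9,10,12]; return 4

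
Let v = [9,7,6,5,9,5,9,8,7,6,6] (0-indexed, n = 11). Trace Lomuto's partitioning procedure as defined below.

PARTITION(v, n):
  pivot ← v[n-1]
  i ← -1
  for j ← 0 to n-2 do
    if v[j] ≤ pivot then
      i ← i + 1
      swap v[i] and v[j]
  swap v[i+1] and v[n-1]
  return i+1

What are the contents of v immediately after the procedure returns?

[6,5,5,6,6,9,9,8,7,7,9]

pivot=6, i=-1
j=0: 9>6, skip
j=1: 7>6, skip
j=2: 6≤6, i=0, swap(0,2) ⇒ [6,7,9,5,9,5,9,8,7,6,6]
j=3: 5≤6, i=1, swap(1,3) ⇒ [6,5,9,7,9,5,9,8,7,6,6]
j=4: 9>6, skip
j=5: 5≤6, i=2, swap(2,5) ⇒ [6,5,5,7,9,9,9,8,7,6,6]
j=6: 9>6, skip
j=7: 8>6, skip
j=8: 7>6, skip
j=9: 6≤6, i=3, swap(3,9) ⇒ [6,5,5,6,9,9,9,8,7,7,6]
swap(4,10) ⇒ [6,5,5,6,6,9,9,8,7,7,9]; return 4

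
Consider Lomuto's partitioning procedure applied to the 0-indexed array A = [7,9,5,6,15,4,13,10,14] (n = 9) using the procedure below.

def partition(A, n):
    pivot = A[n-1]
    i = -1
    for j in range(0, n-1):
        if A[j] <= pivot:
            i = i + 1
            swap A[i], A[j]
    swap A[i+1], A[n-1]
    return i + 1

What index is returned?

pivot=14, i=-1
j=0: 7≤14, i=0, swap(0,0) ⇒ [7,9,5,6,15,4,13,10,14]
j=1: 9≤14, i=1, swap(1,1) ⇒ [7,9,5,6,15,4,13,10,14]
j=2: 5≤14, i=2, swap(2,2) ⇒ [7,9,5,6,15,4,13,10,14]
j=3: 6≤14, i=3, swap(3,3) ⇒ [7,9,5,6,15,4,13,10,14]
j=4: 15>14, skip
j=5: 4≤14, i=4, swap(4,5) ⇒ [7,9,5,6,4,15,13,10,14]
j=6: 13≤14, i=5, swap(5,6) ⇒ [7,9,5,6,4,13,15,10,14]
j=7: 10≤14, i=6, swap(6,7) ⇒ [7,9,5,6,4,13,10,15,14]
swap(7,8) ⇒ [7,9,5,6,4,13,10,14,15]; return 7

7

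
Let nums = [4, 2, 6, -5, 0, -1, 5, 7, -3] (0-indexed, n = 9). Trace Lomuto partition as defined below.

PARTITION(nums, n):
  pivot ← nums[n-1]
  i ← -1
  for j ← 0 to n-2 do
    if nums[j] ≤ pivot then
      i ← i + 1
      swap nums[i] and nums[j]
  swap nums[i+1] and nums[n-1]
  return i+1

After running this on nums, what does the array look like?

pivot=-3, i=-1
j=0: 4>-3, skip
j=1: 2>-3, skip
j=2: 6>-3, skip
j=3: -5≤-3, i=0, swap(0,3) ⇒ [-5, 2, 6, 4, 0, -1, 5, 7, -3]
j=4: 0>-3, skip
j=5: -1>-3, skip
j=6: 5>-3, skip
j=7: 7>-3, skip
swap(1,8) ⇒ [-5, -3, 6, 4, 0, -1, 5, 7, 2]; return 1

[-5, -3, 6, 4, 0, -1, 5, 7, 2]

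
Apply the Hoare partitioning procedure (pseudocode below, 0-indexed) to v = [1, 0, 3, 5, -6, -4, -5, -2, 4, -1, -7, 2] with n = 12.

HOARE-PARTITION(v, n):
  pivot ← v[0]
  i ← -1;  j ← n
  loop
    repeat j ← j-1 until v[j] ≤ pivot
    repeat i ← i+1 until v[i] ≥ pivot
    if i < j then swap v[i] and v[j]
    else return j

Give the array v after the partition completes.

[-7, 0, -1, -2, -6, -4, -5, 5, 4, 3, 1, 2]

pivot = v[0] = 1; i = -1, j = 12
j→10 (v[10]=-7≤1), i→0 (v[0]=1≥1); i<j, swap → [-7, 0, 3, 5, -6, -4, -5, -2, 4, -1, 1, 2]
j→9 (v[9]=-1≤1), i→2 (v[2]=3≥1); i<j, swap → [-7, 0, -1, 5, -6, -4, -5, -2, 4, 3, 1, 2]
j→7 (v[7]=-2≤1), i→3 (v[3]=5≥1); i<j, swap → [-7, 0, -1, -2, -6, -4, -5, 5, 4, 3, 1, 2]
j→6, i→7; i≥j, return j=6. v = [-7, 0, -1, -2, -6, -4, -5, 5, 4, 3, 1, 2]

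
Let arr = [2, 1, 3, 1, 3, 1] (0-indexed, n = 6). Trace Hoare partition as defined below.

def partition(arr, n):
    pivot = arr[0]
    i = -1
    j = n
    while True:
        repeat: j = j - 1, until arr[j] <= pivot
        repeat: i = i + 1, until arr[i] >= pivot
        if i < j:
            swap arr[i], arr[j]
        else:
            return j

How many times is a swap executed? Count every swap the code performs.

2

pivot = arr[0] = 2; i = -1, j = 6
j→5 (arr[5]=1≤2), i→0 (arr[0]=2≥2); i<j, swap → [1, 1, 3, 1, 3, 2]
j→3 (arr[3]=1≤2), i→2 (arr[2]=3≥2); i<j, swap → [1, 1, 1, 3, 3, 2]
j→2, i→3; i≥j, return j=2. arr = [1, 1, 1, 3, 3, 2]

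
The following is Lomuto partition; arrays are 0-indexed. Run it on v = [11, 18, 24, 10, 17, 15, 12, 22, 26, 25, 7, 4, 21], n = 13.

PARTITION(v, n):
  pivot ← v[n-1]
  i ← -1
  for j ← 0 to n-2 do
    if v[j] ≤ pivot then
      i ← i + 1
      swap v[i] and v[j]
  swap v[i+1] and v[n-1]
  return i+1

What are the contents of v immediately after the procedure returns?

pivot=21, i=-1
j=0: 11≤21, i=0, swap(0,0) ⇒ [11, 18, 24, 10, 17, 15, 12, 22, 26, 25, 7, 4, 21]
j=1: 18≤21, i=1, swap(1,1) ⇒ [11, 18, 24, 10, 17, 15, 12, 22, 26, 25, 7, 4, 21]
j=2: 24>21, skip
j=3: 10≤21, i=2, swap(2,3) ⇒ [11, 18, 10, 24, 17, 15, 12, 22, 26, 25, 7, 4, 21]
j=4: 17≤21, i=3, swap(3,4) ⇒ [11, 18, 10, 17, 24, 15, 12, 22, 26, 25, 7, 4, 21]
j=5: 15≤21, i=4, swap(4,5) ⇒ [11, 18, 10, 17, 15, 24, 12, 22, 26, 25, 7, 4, 21]
j=6: 12≤21, i=5, swap(5,6) ⇒ [11, 18, 10, 17, 15, 12, 24, 22, 26, 25, 7, 4, 21]
j=7: 22>21, skip
j=8: 26>21, skip
j=9: 25>21, skip
j=10: 7≤21, i=6, swap(6,10) ⇒ [11, 18, 10, 17, 15, 12, 7, 22, 26, 25, 24, 4, 21]
j=11: 4≤21, i=7, swap(7,11) ⇒ [11, 18, 10, 17, 15, 12, 7, 4, 26, 25, 24, 22, 21]
swap(8,12) ⇒ [11, 18, 10, 17, 15, 12, 7, 4, 21, 25, 24, 22, 26]; return 8

[11, 18, 10, 17, 15, 12, 7, 4, 21, 25, 24, 22, 26]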